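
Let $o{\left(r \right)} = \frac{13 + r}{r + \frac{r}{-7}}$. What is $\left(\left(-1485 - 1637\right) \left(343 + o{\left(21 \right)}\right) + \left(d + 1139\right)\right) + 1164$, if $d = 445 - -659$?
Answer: $- \frac{9660025}{9} \approx -1.0733 \cdot 10^{6}$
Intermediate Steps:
$o{\left(r \right)} = \frac{7 \left(13 + r\right)}{6 r}$ ($o{\left(r \right)} = \frac{13 + r}{r + r \left(- \frac{1}{7}\right)} = \frac{13 + r}{r - \frac{r}{7}} = \frac{13 + r}{\frac{6}{7} r} = \left(13 + r\right) \frac{7}{6 r} = \frac{7 \left(13 + r\right)}{6 r}$)
$d = 1104$ ($d = 445 + 659 = 1104$)
$\left(\left(-1485 - 1637\right) \left(343 + o{\left(21 \right)}\right) + \left(d + 1139\right)\right) + 1164 = \left(\left(-1485 - 1637\right) \left(343 + \frac{7 \left(13 + 21\right)}{6 \cdot 21}\right) + \left(1104 + 1139\right)\right) + 1164 = \left(- 3122 \left(343 + \frac{7}{6} \cdot \frac{1}{21} \cdot 34\right) + 2243\right) + 1164 = \left(- 3122 \left(343 + \frac{17}{9}\right) + 2243\right) + 1164 = \left(\left(-3122\right) \frac{3104}{9} + 2243\right) + 1164 = \left(- \frac{9690688}{9} + 2243\right) + 1164 = - \frac{9670501}{9} + 1164 = - \frac{9660025}{9}$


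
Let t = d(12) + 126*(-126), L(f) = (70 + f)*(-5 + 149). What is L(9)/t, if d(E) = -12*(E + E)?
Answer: -316/449 ≈ -0.70379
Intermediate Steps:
d(E) = -24*E
L(f) = 10080 + 144*f (L(f) = (70 + f)*144 = 10080 + 144*f)
t = -16164 (t = -24*12 + 126*(-126) = -288 - 15876 = -16164)
L(9)/t = (10080 + 144*9)/(-16164) = (10080 + 1296)*(-1/16164) = 11376*(-1/16164) = -316/449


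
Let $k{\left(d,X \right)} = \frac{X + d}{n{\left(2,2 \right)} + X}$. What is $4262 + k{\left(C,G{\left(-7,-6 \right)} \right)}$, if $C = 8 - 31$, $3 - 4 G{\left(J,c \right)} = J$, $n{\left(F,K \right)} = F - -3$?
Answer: $\frac{63889}{15} \approx 4259.3$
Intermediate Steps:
$n{\left(F,K \right)} = 3 + F$ ($n{\left(F,K \right)} = F + 3 = 3 + F$)
$G{\left(J,c \right)} = \frac{3}{4} - \frac{J}{4}$
$C = -23$
$k{\left(d,X \right)} = \frac{X + d}{5 + X}$ ($k{\left(d,X \right)} = \frac{X + d}{\left(3 + 2\right) + X} = \frac{X + d}{5 + X}$)
$4262 + k{\left(C,G{\left(-7,-6 \right)} \right)} = 4262 + \frac{\left(\frac{3}{4} - - \frac{7}{4}\right) - 23}{5 + \left(\frac{3}{4} - - \frac{7}{4}\right)} = 4262 + \frac{\left(\frac{3}{4} + \frac{7}{4}\right) - 23}{5 + \left(\frac{3}{4} + \frac{7}{4}\right)} = 4262 + \frac{\frac{5}{2} - 23}{5 + \frac{5}{2}} = 4262 + \frac{1}{\frac{15}{2}} \left(- \frac{41}{2}\right) = 4262 + \frac{2}{15} \left(- \frac{41}{2}\right) = 4262 - \frac{41}{15} = \frac{63889}{15}$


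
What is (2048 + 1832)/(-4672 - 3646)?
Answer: -1940/4159 ≈ -0.46646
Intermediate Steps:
(2048 + 1832)/(-4672 - 3646) = 3880/(-8318) = 3880*(-1/8318) = -1940/4159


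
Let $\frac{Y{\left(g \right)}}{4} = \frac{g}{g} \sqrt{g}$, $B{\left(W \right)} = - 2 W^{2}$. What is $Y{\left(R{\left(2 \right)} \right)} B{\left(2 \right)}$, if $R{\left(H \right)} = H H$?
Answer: $-64$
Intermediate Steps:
$R{\left(H \right)} = H^{2}$
$Y{\left(g \right)} = 4 \sqrt{g}$ ($Y{\left(g \right)} = 4 \frac{g}{g} \sqrt{g} = 4 \cdot 1 \sqrt{g} = 4 \sqrt{g}$)
$Y{\left(R{\left(2 \right)} \right)} B{\left(2 \right)} = 4 \sqrt{2^{2}} \left(- 2 \cdot 2^{2}\right) = 4 \sqrt{4} \left(\left(-2\right) 4\right) = 4 \cdot 2 \left(-8\right) = 8 \left(-8\right) = -64$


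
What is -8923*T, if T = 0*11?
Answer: 0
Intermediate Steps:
T = 0
-8923*T = -8923*0 = 0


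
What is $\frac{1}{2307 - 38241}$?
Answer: $- \frac{1}{35934} \approx -2.7829 \cdot 10^{-5}$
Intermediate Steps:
$\frac{1}{2307 - 38241} = \frac{1}{-35934} = - \frac{1}{35934}$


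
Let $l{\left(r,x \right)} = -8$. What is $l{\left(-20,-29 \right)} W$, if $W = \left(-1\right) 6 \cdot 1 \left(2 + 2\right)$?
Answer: $192$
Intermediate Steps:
$W = -24$ ($W = - 6 \cdot 1 \cdot 4 = \left(-6\right) 4 = -24$)
$l{\left(-20,-29 \right)} W = \left(-8\right) \left(-24\right) = 192$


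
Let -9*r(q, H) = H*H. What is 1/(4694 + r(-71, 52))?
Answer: 9/39542 ≈ 0.00022761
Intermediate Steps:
r(q, H) = -H²/9 (r(q, H) = -H*H/9 = -H²/9)
1/(4694 + r(-71, 52)) = 1/(4694 - ⅑*52²) = 1/(4694 - ⅑*2704) = 1/(4694 - 2704/9) = 1/(39542/9) = 9/39542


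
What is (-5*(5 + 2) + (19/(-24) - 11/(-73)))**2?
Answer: 3899128249/3069504 ≈ 1270.3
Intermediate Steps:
(-5*(5 + 2) + (19/(-24) - 11/(-73)))**2 = (-5*7 + (19*(-1/24) - 11*(-1/73)))**2 = (-35 + (-19/24 + 11/73))**2 = (-35 - 1123/1752)**2 = (-62443/1752)**2 = 3899128249/3069504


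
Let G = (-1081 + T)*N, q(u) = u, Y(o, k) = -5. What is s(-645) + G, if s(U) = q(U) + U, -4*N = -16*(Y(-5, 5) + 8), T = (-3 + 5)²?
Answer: -14214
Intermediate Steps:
T = 4 (T = 2² = 4)
N = 12 (N = -(-4)*(-5 + 8) = -(-4)*3 = -¼*(-48) = 12)
G = -12924 (G = (-1081 + 4)*12 = -1077*12 = -12924)
s(U) = 2*U (s(U) = U + U = 2*U)
s(-645) + G = 2*(-645) - 12924 = -1290 - 12924 = -14214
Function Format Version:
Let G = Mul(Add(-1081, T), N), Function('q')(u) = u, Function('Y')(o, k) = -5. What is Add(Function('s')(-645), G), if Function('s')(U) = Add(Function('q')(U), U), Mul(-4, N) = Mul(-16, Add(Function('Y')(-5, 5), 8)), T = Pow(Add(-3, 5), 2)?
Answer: -14214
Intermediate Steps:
T = 4 (T = Pow(2, 2) = 4)
N = 12 (N = Mul(Rational(-1, 4), Mul(-16, Add(-5, 8))) = Mul(Rational(-1, 4), Mul(-16, 3)) = Mul(Rational(-1, 4), -48) = 12)
G = -12924 (G = Mul(Add(-1081, 4), 12) = Mul(-1077, 12) = -12924)
Function('s')(U) = Mul(2, U) (Function('s')(U) = Add(U, U) = Mul(2, U))
Add(Function('s')(-645), G) = Add(Mul(2, -645), -12924) = Add(-1290, -12924) = -14214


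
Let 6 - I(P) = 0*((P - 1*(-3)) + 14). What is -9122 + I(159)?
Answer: -9116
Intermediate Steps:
I(P) = 6 (I(P) = 6 - 0*((P - 1*(-3)) + 14) = 6 - 0*((P + 3) + 14) = 6 - 0*((3 + P) + 14) = 6 - 0*(17 + P) = 6 - 1*0 = 6 + 0 = 6)
-9122 + I(159) = -9122 + 6 = -9116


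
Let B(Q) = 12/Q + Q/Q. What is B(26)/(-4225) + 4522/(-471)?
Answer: -248379799/25869675 ≈ -9.6012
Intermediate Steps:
B(Q) = 1 + 12/Q (B(Q) = 12/Q + 1 = 1 + 12/Q)
B(26)/(-4225) + 4522/(-471) = ((12 + 26)/26)/(-4225) + 4522/(-471) = ((1/26)*38)*(-1/4225) + 4522*(-1/471) = (19/13)*(-1/4225) - 4522/471 = -19/54925 - 4522/471 = -248379799/25869675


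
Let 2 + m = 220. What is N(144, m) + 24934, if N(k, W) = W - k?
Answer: 25008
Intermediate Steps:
m = 218 (m = -2 + 220 = 218)
N(144, m) + 24934 = (218 - 1*144) + 24934 = (218 - 144) + 24934 = 74 + 24934 = 25008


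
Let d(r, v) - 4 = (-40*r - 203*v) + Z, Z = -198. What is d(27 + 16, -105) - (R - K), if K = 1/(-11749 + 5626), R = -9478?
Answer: 176826116/6123 ≈ 28879.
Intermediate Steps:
K = -1/6123 (K = 1/(-6123) = -1/6123 ≈ -0.00016332)
d(r, v) = -194 - 203*v - 40*r (d(r, v) = 4 + ((-40*r - 203*v) - 198) = 4 + ((-203*v - 40*r) - 198) = 4 + (-198 - 203*v - 40*r) = -194 - 203*v - 40*r)
d(27 + 16, -105) - (R - K) = (-194 - 203*(-105) - 40*(27 + 16)) - (-9478 - 1*(-1/6123)) = (-194 + 21315 - 40*43) - (-9478 + 1/6123) = (-194 + 21315 - 1720) - 1*(-58033793/6123) = 19401 + 58033793/6123 = 176826116/6123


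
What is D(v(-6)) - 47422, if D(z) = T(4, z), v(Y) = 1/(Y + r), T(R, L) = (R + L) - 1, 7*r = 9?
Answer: -1564834/33 ≈ -47419.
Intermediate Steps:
r = 9/7 (r = (⅐)*9 = 9/7 ≈ 1.2857)
T(R, L) = -1 + L + R (T(R, L) = (L + R) - 1 = -1 + L + R)
v(Y) = 1/(9/7 + Y) (v(Y) = 1/(Y + 9/7) = 1/(9/7 + Y))
D(z) = 3 + z (D(z) = -1 + z + 4 = 3 + z)
D(v(-6)) - 47422 = (3 + 7/(9 + 7*(-6))) - 47422 = (3 + 7/(9 - 42)) - 47422 = (3 + 7/(-33)) - 47422 = (3 + 7*(-1/33)) - 47422 = (3 - 7/33) - 47422 = 92/33 - 47422 = -1564834/33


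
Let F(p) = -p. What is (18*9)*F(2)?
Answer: -324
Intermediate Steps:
(18*9)*F(2) = (18*9)*(-1*2) = 162*(-2) = -324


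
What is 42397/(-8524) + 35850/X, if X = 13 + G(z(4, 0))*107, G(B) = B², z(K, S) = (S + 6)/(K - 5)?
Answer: 28344199/6589052 ≈ 4.3017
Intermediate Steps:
z(K, S) = (6 + S)/(-5 + K)
X = 3865 (X = 13 + ((6 + 0)/(-5 + 4))²*107 = 13 + (6/(-1))²*107 = 13 + (-1*6)²*107 = 13 + (-6)²*107 = 13 + 36*107 = 13 + 3852 = 3865)
42397/(-8524) + 35850/X = 42397/(-8524) + 35850/3865 = 42397*(-1/8524) + 35850*(1/3865) = -42397/8524 + 7170/773 = 28344199/6589052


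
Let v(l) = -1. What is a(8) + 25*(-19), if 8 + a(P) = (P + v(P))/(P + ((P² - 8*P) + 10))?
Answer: -8687/18 ≈ -482.61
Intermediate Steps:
a(P) = -8 + (-1 + P)/(10 + P² - 7*P) (a(P) = -8 + (P - 1)/(P + ((P² - 8*P) + 10)) = -8 + (-1 + P)/(P + (10 + P² - 8*P)) = -8 + (-1 + P)/(10 + P² - 7*P))
a(8) + 25*(-19) = (-81 - 8*8² + 57*8)/(10 + 8² - 7*8) + 25*(-19) = (-81 - 8*64 + 456)/(10 + 64 - 56) - 475 = (-81 - 512 + 456)/18 - 475 = (1/18)*(-137) - 475 = -137/18 - 475 = -8687/18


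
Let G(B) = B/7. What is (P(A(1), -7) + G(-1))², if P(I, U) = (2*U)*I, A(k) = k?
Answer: 9801/49 ≈ 200.02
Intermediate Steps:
P(I, U) = 2*I*U
G(B) = B/7 (G(B) = B*(⅐) = B/7)
(P(A(1), -7) + G(-1))² = (2*1*(-7) + (⅐)*(-1))² = (-14 - ⅐)² = (-99/7)² = 9801/49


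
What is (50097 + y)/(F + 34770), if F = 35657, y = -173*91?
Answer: 34354/70427 ≈ 0.48780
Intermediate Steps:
y = -15743
(50097 + y)/(F + 34770) = (50097 - 15743)/(35657 + 34770) = 34354/70427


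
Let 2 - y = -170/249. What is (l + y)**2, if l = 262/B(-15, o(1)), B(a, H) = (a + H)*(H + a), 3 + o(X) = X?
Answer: 66713724100/5178385521 ≈ 12.883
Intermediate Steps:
o(X) = -3 + X
B(a, H) = (H + a)**2 (B(a, H) = (H + a)*(H + a) = (H + a)**2)
y = 668/249 (y = 2 - (-170)/249 = 2 - 1*(-170/249) = 2 + 170/249 = 668/249 ≈ 2.6827)
l = 262/289 (l = 262/(((-3 + 1) - 15)**2) = 262/((-2 - 15)**2) = 262/((-17)**2) = 262/289 ≈ 0.90657)
(l + y)**2 = (262/289 + 668/249)**2 = (258290/71961)**2 = 66713724100/5178385521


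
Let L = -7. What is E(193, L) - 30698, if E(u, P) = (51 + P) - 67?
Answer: -30721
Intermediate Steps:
E(u, P) = -16 + P
E(193, L) - 30698 = (-16 - 7) - 30698 = -23 - 30698 = -30721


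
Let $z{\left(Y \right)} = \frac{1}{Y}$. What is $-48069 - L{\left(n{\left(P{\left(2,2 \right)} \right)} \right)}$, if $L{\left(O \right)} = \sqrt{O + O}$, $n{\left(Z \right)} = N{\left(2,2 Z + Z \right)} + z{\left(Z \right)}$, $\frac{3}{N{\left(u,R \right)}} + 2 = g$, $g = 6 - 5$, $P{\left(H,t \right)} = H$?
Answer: $-48069 - i \sqrt{5} \approx -48069.0 - 2.2361 i$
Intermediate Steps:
$g = 1$ ($g = 6 - 5 = 1$)
$N{\left(u,R \right)} = -3$ ($N{\left(u,R \right)} = \frac{3}{-2 + 1} = \frac{3}{-1} = 3 \left(-1\right) = -3$)
$n{\left(Z \right)} = -3 + \frac{1}{Z}$
$L{\left(O \right)} = \sqrt{2} \sqrt{O}$ ($L{\left(O \right)} = \sqrt{2 O} = \sqrt{2} \sqrt{O}$)
$-48069 - L{\left(n{\left(P{\left(2,2 \right)} \right)} \right)} = -48069 - \sqrt{2} \sqrt{-3 + \frac{1}{2}} = -48069 - \sqrt{2} \sqrt{- \frac{5}{2}} = -48069 - \sqrt{2} \frac{i \sqrt{10}}{2} = -48069 - i \sqrt{5}$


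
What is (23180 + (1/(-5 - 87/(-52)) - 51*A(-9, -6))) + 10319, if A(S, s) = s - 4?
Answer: 5883505/173 ≈ 34009.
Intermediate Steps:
A(S, s) = -4 + s
(23180 + (1/(-5 - 87/(-52)) - 51*A(-9, -6))) + 10319 = (23180 + (1/(-5 - 87/(-52)) - 51*(-4 - 6))) + 10319 = (23180 + (1/(-5 - 87*(-1/52)) - 51*(-10))) + 10319 = (23180 + (1/(-5 + 87/52) + 510)) + 10319 = (23180 + (1/(-173/52) + 510)) + 10319 = (23180 + (-52/173 + 510)) + 10319 = (23180 + 88178/173) + 10319 = 4098318/173 + 10319 = 5883505/173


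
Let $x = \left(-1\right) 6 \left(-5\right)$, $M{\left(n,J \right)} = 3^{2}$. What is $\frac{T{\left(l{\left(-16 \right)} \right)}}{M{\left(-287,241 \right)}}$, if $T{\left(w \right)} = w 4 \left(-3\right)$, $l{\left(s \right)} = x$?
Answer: $-40$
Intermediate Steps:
$M{\left(n,J \right)} = 9$
$x = 30$ ($x = \left(-6\right) \left(-5\right) = 30$)
$l{\left(s \right)} = 30$
$T{\left(w \right)} = - 12 w$ ($T{\left(w \right)} = 4 w \left(-3\right) = - 12 w$)
$\frac{T{\left(l{\left(-16 \right)} \right)}}{M{\left(-287,241 \right)}} = \frac{\left(-12\right) 30}{9} = \left(-360\right) \frac{1}{9} = -40$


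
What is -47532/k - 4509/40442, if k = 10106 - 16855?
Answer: 111285759/16055474 ≈ 6.9313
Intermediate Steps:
k = -6749
-47532/k - 4509/40442 = -47532/(-6749) - 4509/40442 = -47532*(-1/6749) - 4509*1/40442 = 2796/397 - 4509/40442 = 111285759/16055474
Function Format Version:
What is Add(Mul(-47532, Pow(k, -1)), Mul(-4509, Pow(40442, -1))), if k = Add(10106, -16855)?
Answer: Rational(111285759, 16055474) ≈ 6.9313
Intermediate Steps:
k = -6749
Add(Mul(-47532, Pow(k, -1)), Mul(-4509, Pow(40442, -1))) = Add(Mul(-47532, Pow(-6749, -1)), Mul(-4509, Pow(40442, -1))) = Add(Mul(-47532, Rational(-1, 6749)), Mul(-4509, Rational(1, 40442))) = Add(Rational(2796, 397), Rational(-4509, 40442)) = Rational(111285759, 16055474)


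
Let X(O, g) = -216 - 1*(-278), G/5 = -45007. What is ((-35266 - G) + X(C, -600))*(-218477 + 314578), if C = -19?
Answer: 18242948931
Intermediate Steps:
G = -225035 (G = 5*(-45007) = -225035)
X(O, g) = 62 (X(O, g) = -216 + 278 = 62)
((-35266 - G) + X(C, -600))*(-218477 + 314578) = ((-35266 - 1*(-225035)) + 62)*(-218477 + 314578) = ((-35266 + 225035) + 62)*96101 = (189769 + 62)*96101 = 189831*96101 = 18242948931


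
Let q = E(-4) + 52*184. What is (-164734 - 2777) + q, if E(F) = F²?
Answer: -157927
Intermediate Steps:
q = 9584 (q = (-4)² + 52*184 = 16 + 9568 = 9584)
(-164734 - 2777) + q = (-164734 - 2777) + 9584 = -167511 + 9584 = -157927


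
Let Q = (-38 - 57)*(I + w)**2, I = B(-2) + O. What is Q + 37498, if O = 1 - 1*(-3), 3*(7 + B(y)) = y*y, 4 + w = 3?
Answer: 331402/9 ≈ 36822.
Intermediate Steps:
w = -1 (w = -4 + 3 = -1)
B(y) = -7 + y**2/3 (B(y) = -7 + (y*y)/3 = -7 + y**2/3)
O = 4 (O = 1 + 3 = 4)
I = -5/3 (I = (-7 + (1/3)*(-2)**2) + 4 = (-7 + (1/3)*4) + 4 = (-7 + 4/3) + 4 = -17/3 + 4 = -5/3 ≈ -1.6667)
Q = -6080/9 (Q = (-38 - 57)*(-5/3 - 1)**2 = -95*(-8/3)**2 = -95*64/9 = -6080/9 ≈ -675.56)
Q + 37498 = -6080/9 + 37498 = 331402/9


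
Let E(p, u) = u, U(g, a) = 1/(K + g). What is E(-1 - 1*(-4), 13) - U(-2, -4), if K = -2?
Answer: 53/4 ≈ 13.250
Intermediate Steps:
U(g, a) = 1/(-2 + g)
E(-1 - 1*(-4), 13) - U(-2, -4) = 13 - 1/(-2 - 2) = 13 - 1/(-4) = 13 - 1*(-¼) = 13 + ¼ = 53/4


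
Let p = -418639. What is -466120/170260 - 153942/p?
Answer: -8446292288/3563873807 ≈ -2.3700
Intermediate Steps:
-466120/170260 - 153942/p = -466120/170260 - 153942/(-418639) = -466120*1/170260 - 153942*(-1/418639) = -23306/8513 + 153942/418639 = -8446292288/3563873807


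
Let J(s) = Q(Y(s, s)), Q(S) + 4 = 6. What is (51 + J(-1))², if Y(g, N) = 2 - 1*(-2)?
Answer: 2809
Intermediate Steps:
Y(g, N) = 4 (Y(g, N) = 2 + 2 = 4)
Q(S) = 2 (Q(S) = -4 + 6 = 2)
J(s) = 2
(51 + J(-1))² = (51 + 2)² = 53² = 2809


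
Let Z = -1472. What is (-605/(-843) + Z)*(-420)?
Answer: 173640740/281 ≈ 6.1794e+5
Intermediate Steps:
(-605/(-843) + Z)*(-420) = (-605/(-843) - 1472)*(-420) = (-605*(-1/843) - 1472)*(-420) = (605/843 - 1472)*(-420) = -1240291/843*(-420) = 173640740/281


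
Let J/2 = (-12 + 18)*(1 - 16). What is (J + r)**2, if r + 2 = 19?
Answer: 26569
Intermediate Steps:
r = 17 (r = -2 + 19 = 17)
J = -180 (J = 2*((-12 + 18)*(1 - 16)) = 2*(6*(-15)) = 2*(-90) = -180)
(J + r)**2 = (-180 + 17)**2 = (-163)**2 = 26569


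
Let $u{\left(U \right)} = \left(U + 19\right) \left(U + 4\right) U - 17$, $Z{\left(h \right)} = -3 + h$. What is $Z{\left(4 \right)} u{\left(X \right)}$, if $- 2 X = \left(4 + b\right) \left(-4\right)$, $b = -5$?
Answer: $-85$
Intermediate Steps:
$X = -2$ ($X = - \frac{\left(4 - 5\right) \left(-4\right)}{2} = - \frac{\left(-1\right) \left(-4\right)}{2} = \left(- \frac{1}{2}\right) 4 = -2$)
$u{\left(U \right)} = -17 + U \left(4 + U\right) \left(19 + U\right)$ ($u{\left(U \right)} = \left(19 + U\right) \left(4 + U\right) U - 17 = \left(4 + U\right) \left(19 + U\right) U - 17 = U \left(4 + U\right) \left(19 + U\right) - 17 = -17 + U \left(4 + U\right) \left(19 + U\right)$)
$Z{\left(4 \right)} u{\left(X \right)} = \left(-3 + 4\right) \left(-17 + \left(-2\right)^{3} + 23 \left(-2\right)^{2} + 76 \left(-2\right)\right) = 1 \left(-17 - 8 + 23 \cdot 4 - 152\right) = 1 \left(-17 - 8 + 92 - 152\right) = 1 \left(-85\right) = -85$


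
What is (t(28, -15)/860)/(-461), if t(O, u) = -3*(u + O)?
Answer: 39/396460 ≈ 9.8371e-5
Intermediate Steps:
t(O, u) = -3*O - 3*u (t(O, u) = -3*(O + u) = -3*O - 3*u)
(t(28, -15)/860)/(-461) = ((-3*28 - 3*(-15))/860)/(-461) = ((-84 + 45)*(1/860))*(-1/461) = -39*1/860*(-1/461) = -39/860*(-1/461) = 39/396460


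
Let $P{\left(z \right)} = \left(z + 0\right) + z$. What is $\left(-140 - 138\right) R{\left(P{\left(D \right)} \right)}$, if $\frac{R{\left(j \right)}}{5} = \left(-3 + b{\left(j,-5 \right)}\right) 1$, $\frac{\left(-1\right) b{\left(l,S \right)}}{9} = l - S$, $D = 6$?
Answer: $216840$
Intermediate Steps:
$P{\left(z \right)} = 2 z$ ($P{\left(z \right)} = z + z = 2 z$)
$b{\left(l,S \right)} = - 9 l + 9 S$ ($b{\left(l,S \right)} = - 9 \left(l - S\right) = - 9 l + 9 S$)
$R{\left(j \right)} = -240 - 45 j$ ($R{\left(j \right)} = 5 \left(-3 - \left(45 + 9 j\right)\right) 1 = 5 \left(-48 - 9 j\right) 1 = 5 \left(-48 - 9 j\right) = -240 - 45 j$)
$\left(-140 - 138\right) R{\left(P{\left(D \right)} \right)} = \left(-140 - 138\right) \left(-240 - 45 \cdot 2 \cdot 6\right) = - 278 \left(-240 - 540\right) = \left(-278\right) \left(-780\right) = 216840$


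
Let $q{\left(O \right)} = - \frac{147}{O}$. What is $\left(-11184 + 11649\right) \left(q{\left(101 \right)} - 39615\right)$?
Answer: $- \frac{1860586830}{101} \approx -1.8422 \cdot 10^{7}$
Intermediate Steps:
$\left(-11184 + 11649\right) \left(q{\left(101 \right)} - 39615\right) = \left(-11184 + 11649\right) \left(- \frac{147}{101} - 39615\right) = 465 \left(\left(-147\right) \frac{1}{101} - 39615\right) = 465 \left(- \frac{147}{101} - 39615\right) = 465 \left(- \frac{4001262}{101}\right) = - \frac{1860586830}{101}$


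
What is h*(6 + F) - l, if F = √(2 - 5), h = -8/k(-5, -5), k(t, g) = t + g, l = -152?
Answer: 784/5 + 4*I*√3/5 ≈ 156.8 + 1.3856*I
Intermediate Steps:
k(t, g) = g + t
h = ⅘ (h = -8/(-5 - 5) = -8/(-10) = -8*(-⅒) = ⅘ ≈ 0.80000)
F = I*√3 (F = √(-3) = I*√3 ≈ 1.732*I)
h*(6 + F) - l = 4*(6 + I*√3)/5 - 1*(-152) = (24/5 + 4*I*√3/5) + 152 = 784/5 + 4*I*√3/5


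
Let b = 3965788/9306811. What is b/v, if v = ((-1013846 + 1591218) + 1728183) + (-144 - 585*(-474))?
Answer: 3965788/24036710076511 ≈ 1.6499e-7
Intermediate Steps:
v = 2582701 (v = (577372 + 1728183) + (-144 + 277290) = 2305555 + 277146 = 2582701)
b = 3965788/9306811 (b = 3965788*(1/9306811) = 3965788/9306811 ≈ 0.42612)
b/v = (3965788/9306811)/2582701 = (3965788/9306811)*(1/2582701) = 3965788/24036710076511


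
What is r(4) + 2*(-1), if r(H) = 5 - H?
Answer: -1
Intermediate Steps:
r(4) + 2*(-1) = (5 - 1*4) + 2*(-1) = (5 - 4) - 2 = 1 - 2 = -1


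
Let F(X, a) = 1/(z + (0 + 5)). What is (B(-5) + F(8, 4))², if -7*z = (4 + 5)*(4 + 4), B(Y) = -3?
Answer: 13924/1369 ≈ 10.171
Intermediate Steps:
z = -72/7 (z = -(4 + 5)*(4 + 4)/7 = -9*8/7 = -⅐*72 = -72/7 ≈ -10.286)
F(X, a) = -7/37 (F(X, a) = 1/(-72/7 + (0 + 5)) = 1/(-72/7 + 5) = 1/(-37/7) = -7/37)
(B(-5) + F(8, 4))² = (-3 - 7/37)² = (-118/37)² = 13924/1369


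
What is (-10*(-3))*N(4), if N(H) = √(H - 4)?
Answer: 0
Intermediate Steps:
N(H) = √(-4 + H)
(-10*(-3))*N(4) = (-10*(-3))*√(-4 + 4) = 30*√0 = 30*0 = 0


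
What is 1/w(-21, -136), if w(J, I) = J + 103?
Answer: 1/82 ≈ 0.012195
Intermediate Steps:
w(J, I) = 103 + J
1/w(-21, -136) = 1/(103 - 21) = 1/82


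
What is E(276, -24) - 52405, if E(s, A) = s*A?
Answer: -59029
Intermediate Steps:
E(s, A) = A*s
E(276, -24) - 52405 = -24*276 - 52405 = -6624 - 52405 = -59029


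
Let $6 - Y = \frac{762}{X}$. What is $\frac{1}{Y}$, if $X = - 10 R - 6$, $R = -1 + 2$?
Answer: $\frac{8}{429} \approx 0.018648$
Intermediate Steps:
$R = 1$
$X = -16$ ($X = \left(-10\right) 1 - 6 = -10 - 6 = -16$)
$Y = \frac{429}{8}$ ($Y = 6 - \frac{762}{-16} = 6 - 762 \left(- \frac{1}{16}\right) = 6 - - \frac{381}{8} = 6 + \frac{381}{8} = \frac{429}{8} \approx 53.625$)
$\frac{1}{Y} = \frac{1}{\frac{429}{8}} = \frac{8}{429}$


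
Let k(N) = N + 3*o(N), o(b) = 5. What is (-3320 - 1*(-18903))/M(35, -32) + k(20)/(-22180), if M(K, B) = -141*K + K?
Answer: -8645061/2717050 ≈ -3.1818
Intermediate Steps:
M(K, B) = -140*K
k(N) = 15 + N (k(N) = N + 3*5 = N + 15 = 15 + N)
(-3320 - 1*(-18903))/M(35, -32) + k(20)/(-22180) = (-3320 - 1*(-18903))/((-140*35)) + (15 + 20)/(-22180) = (-3320 + 18903)/(-4900) + 35*(-1/22180) = 15583*(-1/4900) - 7/4436 = -15583/4900 - 7/4436 = -8645061/2717050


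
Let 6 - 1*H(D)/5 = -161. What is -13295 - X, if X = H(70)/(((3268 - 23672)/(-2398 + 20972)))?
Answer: -127880945/10202 ≈ -12535.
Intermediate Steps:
H(D) = 835 (H(D) = 30 - 5*(-161) = 30 + 805 = 835)
X = -7754645/10202 (X = 835/(((3268 - 23672)/(-2398 + 20972))) = 835/((-20404/18574)) = 835/((-20404*1/18574)) = 835/(-10202/9287) = 835*(-9287/10202) = -7754645/10202 ≈ -760.11)
-13295 - X = -13295 - 1*(-7754645/10202) = -13295 + 7754645/10202 = -127880945/10202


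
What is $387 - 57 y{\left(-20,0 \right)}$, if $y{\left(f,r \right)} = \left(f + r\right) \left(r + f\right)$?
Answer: $-22413$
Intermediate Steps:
$y{\left(f,r \right)} = \left(f + r\right)^{2}$ ($y{\left(f,r \right)} = \left(f + r\right) \left(f + r\right) = \left(f + r\right)^{2}$)
$387 - 57 y{\left(-20,0 \right)} = 387 - 57 \left(-20 + 0\right)^{2} = 387 - 57 \left(-20\right)^{2} = 387 - 22800 = -22413$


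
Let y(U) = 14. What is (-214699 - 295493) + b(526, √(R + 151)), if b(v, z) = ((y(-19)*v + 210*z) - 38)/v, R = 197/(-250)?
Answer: -134176833/263 + 987*√170/2630 ≈ -5.1017e+5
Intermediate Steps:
R = -197/250 (R = 197*(-1/250) = -197/250 ≈ -0.78800)
b(v, z) = (-38 + 14*v + 210*z)/v (b(v, z) = ((14*v + 210*z) - 38)/v = (-38 + 14*v + 210*z)/v)
(-214699 - 295493) + b(526, √(R + 151)) = (-214699 - 295493) + 2*(-19 + 7*526 + 105*√(-197/250 + 151))/526 = -510192 + 2*(1/526)*(-19 + 3682 + 105*√(37553/250)) = -510192 + 2*(1/526)*(-19 + 3682 + 105*(47*√170/50)) = -510192 + 2*(1/526)*(-19 + 3682 + 987*√170/10) = -510192 + 2*(1/526)*(3663 + 987*√170/10) = -510192 + (3663/263 + 987*√170/2630) = -134176833/263 + 987*√170/2630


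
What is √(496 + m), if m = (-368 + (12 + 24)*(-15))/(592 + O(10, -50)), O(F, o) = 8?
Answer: 11*√3678/30 ≈ 22.237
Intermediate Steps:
m = -227/150 (m = (-368 + (12 + 24)*(-15))/(592 + 8) = (-368 + 36*(-15))/600 = (-368 - 540)*(1/600) = -908*1/600 = -227/150 ≈ -1.5133)
√(496 + m) = √(496 - 227/150) = √(74173/150) = 11*√3678/30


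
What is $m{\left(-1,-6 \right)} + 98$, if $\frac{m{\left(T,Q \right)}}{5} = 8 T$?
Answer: $58$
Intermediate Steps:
$m{\left(T,Q \right)} = 40 T$ ($m{\left(T,Q \right)} = 5 \cdot 8 T = 40 T$)
$m{\left(-1,-6 \right)} + 98 = 40 \left(-1\right) + 98 = -40 + 98 = 58$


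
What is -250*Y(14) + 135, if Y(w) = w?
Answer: -3365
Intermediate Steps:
-250*Y(14) + 135 = -250*14 + 135 = -3500 + 135 = -3365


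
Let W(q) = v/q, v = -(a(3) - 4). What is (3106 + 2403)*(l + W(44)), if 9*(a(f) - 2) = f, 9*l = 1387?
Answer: 336285887/396 ≈ 8.4921e+5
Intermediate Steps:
l = 1387/9 (l = (1/9)*1387 = 1387/9 ≈ 154.11)
a(f) = 2 + f/9
v = 5/3 (v = -((2 + (1/9)*3) - 4) = -((2 + 1/3) - 4) = -(7/3 - 4) = -1*(-5/3) = 5/3 ≈ 1.6667)
W(q) = 5/(3*q)
(3106 + 2403)*(l + W(44)) = (3106 + 2403)*(1387/9 + (5/3)/44) = 5509*(1387/9 + (5/3)*(1/44)) = 5509*(1387/9 + 5/132) = 5509*(61043/396) = 336285887/396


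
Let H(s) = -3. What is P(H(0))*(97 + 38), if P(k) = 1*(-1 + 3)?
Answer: 270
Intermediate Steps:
P(k) = 2 (P(k) = 1*2 = 2)
P(H(0))*(97 + 38) = 2*(97 + 38) = 2*135 = 270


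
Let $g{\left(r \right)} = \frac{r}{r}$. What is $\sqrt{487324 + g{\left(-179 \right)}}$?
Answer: $5 \sqrt{19493} \approx 698.09$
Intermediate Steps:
$g{\left(r \right)} = 1$
$\sqrt{487324 + g{\left(-179 \right)}} = \sqrt{487324 + 1} = \sqrt{487325} = 5 \sqrt{19493}$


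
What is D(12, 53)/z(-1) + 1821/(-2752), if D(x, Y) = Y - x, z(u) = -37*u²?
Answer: -180209/101824 ≈ -1.7698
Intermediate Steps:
D(12, 53)/z(-1) + 1821/(-2752) = (53 - 1*12)/((-37*(-1)²)) + 1821/(-2752) = (53 - 12)/((-37*1)) + 1821*(-1/2752) = 41/(-37) - 1821/2752 = 41*(-1/37) - 1821/2752 = -41/37 - 1821/2752 = -180209/101824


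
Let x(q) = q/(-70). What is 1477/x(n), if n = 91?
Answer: -14770/13 ≈ -1136.2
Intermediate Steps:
x(q) = -q/70 (x(q) = q*(-1/70) = -q/70)
1477/x(n) = 1477/((-1/70*91)) = 1477/(-13/10) = 1477*(-10/13) = -14770/13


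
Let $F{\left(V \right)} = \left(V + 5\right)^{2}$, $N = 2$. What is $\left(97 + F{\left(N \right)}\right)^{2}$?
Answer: $21316$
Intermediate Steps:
$F{\left(V \right)} = \left(5 + V\right)^{2}$
$\left(97 + F{\left(N \right)}\right)^{2} = \left(97 + \left(5 + 2\right)^{2}\right)^{2} = \left(97 + 7^{2}\right)^{2} = \left(97 + 49\right)^{2} = 146^{2} = 21316$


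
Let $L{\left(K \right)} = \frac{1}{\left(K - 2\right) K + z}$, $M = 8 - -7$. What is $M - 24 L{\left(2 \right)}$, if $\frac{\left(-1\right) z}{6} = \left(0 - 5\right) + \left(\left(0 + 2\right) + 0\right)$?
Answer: $\frac{41}{3} \approx 13.667$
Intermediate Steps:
$M = 15$ ($M = 8 + 7 = 15$)
$z = 18$ ($z = - 6 \left(\left(0 - 5\right) + \left(\left(0 + 2\right) + 0\right)\right) = - 6 \left(-5 + \left(2 + 0\right)\right) = - 6 \left(-5 + 2\right) = \left(-6\right) \left(-3\right) = 18$)
$L{\left(K \right)} = \frac{1}{18 + K \left(-2 + K\right)}$ ($L{\left(K \right)} = \frac{1}{\left(K - 2\right) K + 18} = \frac{1}{\left(-2 + K\right) K + 18} = \frac{1}{K \left(-2 + K\right) + 18} = \frac{1}{18 + K \left(-2 + K\right)}$)
$M - 24 L{\left(2 \right)} = 15 - \frac{24}{18 + 2^{2} - 4} = 15 - \frac{24}{18 + 4 - 4} = 15 - \frac{24}{18} = 15 - \frac{4}{3} = \frac{41}{3}$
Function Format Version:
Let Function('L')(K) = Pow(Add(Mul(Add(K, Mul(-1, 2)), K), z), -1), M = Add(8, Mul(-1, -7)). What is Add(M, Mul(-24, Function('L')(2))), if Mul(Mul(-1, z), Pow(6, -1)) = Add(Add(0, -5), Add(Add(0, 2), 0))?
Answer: Rational(41, 3) ≈ 13.667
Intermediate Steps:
M = 15 (M = Add(8, 7) = 15)
z = 18 (z = Mul(-6, Add(Add(0, -5), Add(Add(0, 2), 0))) = Mul(-6, Add(-5, Add(2, 0))) = Mul(-6, Add(-5, 2)) = Mul(-6, -3) = 18)
Function('L')(K) = Pow(Add(18, Mul(K, Add(-2, K))), -1) (Function('L')(K) = Pow(Add(Mul(Add(K, Mul(-1, 2)), K), 18), -1) = Pow(Add(Mul(Add(K, -2), K), 18), -1) = Pow(Add(Mul(Add(-2, K), K), 18), -1) = Pow(Add(Mul(K, Add(-2, K)), 18), -1) = Pow(Add(18, Mul(K, Add(-2, K))), -1))
Add(M, Mul(-24, Function('L')(2))) = Add(15, Mul(-24, Pow(Add(18, Pow(2, 2), Mul(-2, 2)), -1))) = Add(15, Mul(-24, Pow(Add(18, 4, -4), -1))) = Add(15, Mul(-24, Pow(18, -1))) = Add(15, Mul(-24, Rational(1, 18))) = Add(15, Rational(-4, 3)) = Rational(41, 3)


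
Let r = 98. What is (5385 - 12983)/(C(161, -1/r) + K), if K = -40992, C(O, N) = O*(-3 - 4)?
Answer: 7598/42119 ≈ 0.18039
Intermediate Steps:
C(O, N) = -7*O (C(O, N) = O*(-7) = -7*O)
(5385 - 12983)/(C(161, -1/r) + K) = (5385 - 12983)/(-7*161 - 40992) = -7598/(-1127 - 40992) = -7598/(-42119) = -7598*(-1/42119) = 7598/42119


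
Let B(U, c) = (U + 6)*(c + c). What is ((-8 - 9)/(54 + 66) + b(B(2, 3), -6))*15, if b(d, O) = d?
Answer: 5743/8 ≈ 717.88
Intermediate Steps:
B(U, c) = 2*c*(6 + U) (B(U, c) = (6 + U)*(2*c) = 2*c*(6 + U))
((-8 - 9)/(54 + 66) + b(B(2, 3), -6))*15 = ((-8 - 9)/(54 + 66) + 2*3*(6 + 2))*15 = (-17/120 + 2*3*8)*15 = (-17*1/120 + 48)*15 = (-17/120 + 48)*15 = (5743/120)*15 = 5743/8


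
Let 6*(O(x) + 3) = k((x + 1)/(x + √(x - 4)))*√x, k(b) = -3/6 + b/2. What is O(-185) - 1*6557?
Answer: (√185 - 14563200*I - 236160*√21 - 3*I*√3885)/(12*(3*√21 + 185*I)) ≈ -6560.1 - 0.012318*I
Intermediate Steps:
k(b) = -½ + b/2 (k(b) = -3*⅙ + b*(½) = -½ + b/2)
O(x) = -3 + √x*(-½ + (1 + x)/(2*(x + √(-4 + x))))/6 (O(x) = -3 + ((-½ + ((x + 1)/(x + √(x - 4)))/2)*√x)/6 = -3 + ((-½ + ((1 + x)/(x + √(-4 + x)))/2)*√x)/6 = -3 + ((-½ + (1 + x)/(2*(x + √(-4 + x))))*√x)/6 = -3 + (√x*(-½ + (1 + x)/(2*(x + √(-4 + x)))))/6 = -3 + √x*(-½ + (1 + x)/(2*(x + √(-4 + x))))/6)
O(-185) - 1*6557 = (-3*(-185) - 3*√(-4 - 185) + √(-185)*(1 - √(-4 - 185))/12)/(-185 + √(-4 - 185)) - 1*6557 = (555 - 9*I*√21 + (I*√185)*(1 - √(-189))/12)/(-185 + √(-189)) - 6557 = (555 - 9*I*√21 + (I*√185)*(1 - 3*I*√21)/12)/(-185 + 3*I*√21) - 6557 = (555 - 9*I*√21 + I*√185*(1 - 3*I*√21)/12)/(-185 + 3*I*√21) - 6557 = -6557 + (555 - 9*I*√21 + I*√185*(1 - 3*I*√21)/12)/(-185 + 3*I*√21)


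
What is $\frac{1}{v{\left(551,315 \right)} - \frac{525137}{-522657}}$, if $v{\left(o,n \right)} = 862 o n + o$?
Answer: $\frac{522657}{78196585929854} \approx 6.6839 \cdot 10^{-9}$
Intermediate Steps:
$v{\left(o,n \right)} = o + 862 n o$ ($v{\left(o,n \right)} = 862 n o + o = o + 862 n o$)
$\frac{1}{v{\left(551,315 \right)} - \frac{525137}{-522657}} = \frac{1}{551 \left(1 + 862 \cdot 315\right) - \frac{525137}{-522657}} = \frac{1}{551 \left(1 + 271530\right) - - \frac{525137}{522657}} = \frac{1}{551 \cdot 271531 + \frac{525137}{522657}} = \frac{1}{149613581 + \frac{525137}{522657}} = \frac{1}{\frac{78196585929854}{522657}} = \frac{522657}{78196585929854}$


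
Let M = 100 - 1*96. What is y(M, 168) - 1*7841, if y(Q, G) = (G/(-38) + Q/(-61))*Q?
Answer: -9108519/1159 ≈ -7858.9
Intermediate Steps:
M = 4 (M = 100 - 96 = 4)
y(Q, G) = Q*(-G/38 - Q/61) (y(Q, G) = (G*(-1/38) + Q*(-1/61))*Q = (-G/38 - Q/61)*Q = Q*(-G/38 - Q/61))
y(M, 168) - 1*7841 = -1/2318*4*(38*4 + 61*168) - 1*7841 = -1/2318*4*(152 + 10248) - 7841 = -1/2318*4*10400 - 7841 = -20800/1159 - 7841 = -9108519/1159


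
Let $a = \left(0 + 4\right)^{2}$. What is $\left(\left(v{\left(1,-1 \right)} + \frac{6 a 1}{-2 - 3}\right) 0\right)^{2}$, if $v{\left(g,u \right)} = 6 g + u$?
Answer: $0$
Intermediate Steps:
$v{\left(g,u \right)} = u + 6 g$
$a = 16$ ($a = 4^{2} = 16$)
$\left(\left(v{\left(1,-1 \right)} + \frac{6 a 1}{-2 - 3}\right) 0\right)^{2} = \left(\left(\left(-1 + 6 \cdot 1\right) + \frac{6 \cdot 16 \cdot 1}{-2 - 3}\right) 0\right)^{2} = \left(\left(\left(-1 + 6\right) + \frac{96 \cdot 1}{-5}\right) 0\right)^{2} = \left(\left(5 - \frac{96}{5}\right) 0\right)^{2} = \left(\left(- \frac{71}{5}\right) 0\right)^{2} = 0^{2} = 0$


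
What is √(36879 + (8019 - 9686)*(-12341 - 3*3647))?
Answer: √38847973 ≈ 6232.8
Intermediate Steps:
√(36879 + (8019 - 9686)*(-12341 - 3*3647)) = √(36879 - 1667*(-12341 - 10941)) = √(36879 - 1667*(-23282)) = √(36879 + 38811094) = √38847973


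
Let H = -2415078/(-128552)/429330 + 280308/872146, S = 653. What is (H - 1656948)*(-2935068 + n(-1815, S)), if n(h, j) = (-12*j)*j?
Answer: 608144265531306710144671077/45582207025685 ≈ 1.3342e+13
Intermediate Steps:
n(h, j) = -12*j**2
H = 117217042759899/364657656205480 (H = -2415078*(-1/128552)*(1/429330) + 280308*(1/872146) = (1207539/64276)*(1/429330) + 140154/436073 = 402513/9198538360 + 140154/436073 = 117217042759899/364657656205480 ≈ 0.32144)
(H - 1656948)*(-2935068 + n(-1815, S)) = (117217042759899/364657656205480 - 1656948)*(-2935068 - 12*653**2) = -604218656917314915141*(-2935068 - 12*426409)/364657656205480 = -604218656917314915141*(-2935068 - 5116908)/364657656205480 = -604218656917314915141/364657656205480*(-8051976) = 608144265531306710144671077/45582207025685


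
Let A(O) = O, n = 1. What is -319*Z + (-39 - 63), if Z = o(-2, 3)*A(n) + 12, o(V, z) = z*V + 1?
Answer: -2335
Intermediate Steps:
o(V, z) = 1 + V*z (o(V, z) = V*z + 1 = 1 + V*z)
Z = 7 (Z = (1 - 2*3)*1 + 12 = (1 - 6)*1 + 12 = -5*1 + 12 = -5 + 12 = 7)
-319*Z + (-39 - 63) = -319*7 + (-39 - 63) = -2233 - 102 = -2335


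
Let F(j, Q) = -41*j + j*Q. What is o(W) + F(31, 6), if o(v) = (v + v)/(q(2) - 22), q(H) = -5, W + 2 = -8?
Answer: -29275/27 ≈ -1084.3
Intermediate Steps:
W = -10 (W = -2 - 8 = -10)
F(j, Q) = -41*j + Q*j
o(v) = -2*v/27 (o(v) = (v + v)/(-5 - 22) = (2*v)/(-27) = (2*v)*(-1/27) = -2*v/27)
o(W) + F(31, 6) = -2/27*(-10) + 31*(-41 + 6) = 20/27 + 31*(-35) = 20/27 - 1085 = -29275/27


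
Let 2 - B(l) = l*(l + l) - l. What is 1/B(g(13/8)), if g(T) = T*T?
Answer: -2048/19057 ≈ -0.10747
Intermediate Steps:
g(T) = T²
B(l) = 2 + l - 2*l² (B(l) = 2 - (l*(l + l) - l) = 2 - (l*(2*l) - l) = 2 - (2*l² - l) = 2 - (-l + 2*l²) = 2 + (l - 2*l²) = 2 + l - 2*l²)
1/B(g(13/8)) = 1/(2 + (13/8)² - 2*((13/8)²)²) = 1/(2 + 169/64 - 2*(169/64)²) = 1/(2 + 169/64 - 2*28561/4096) = 1/(2 + 169/64 - 28561/2048) = 1/(-19057/2048) = -2048/19057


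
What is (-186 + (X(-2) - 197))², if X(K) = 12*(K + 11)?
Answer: 75625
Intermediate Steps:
X(K) = 132 + 12*K (X(K) = 12*(11 + K) = 132 + 12*K)
(-186 + (X(-2) - 197))² = (-186 + ((132 + 12*(-2)) - 197))² = (-186 + ((132 - 24) - 197))² = (-186 + (108 - 197))² = (-186 - 89)² = (-275)² = 75625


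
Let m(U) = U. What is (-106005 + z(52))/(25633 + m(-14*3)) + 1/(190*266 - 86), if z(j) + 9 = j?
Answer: -5346181157/1291168314 ≈ -4.1406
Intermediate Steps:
z(j) = -9 + j
(-106005 + z(52))/(25633 + m(-14*3)) + 1/(190*266 - 86) = (-106005 + (-9 + 52))/(25633 - 14*3) + 1/(190*266 - 86) = (-106005 + 43)/(25633 - 42) + 1/(50540 - 86) = -105962/25591 + 1/50454 = -5346181157/1291168314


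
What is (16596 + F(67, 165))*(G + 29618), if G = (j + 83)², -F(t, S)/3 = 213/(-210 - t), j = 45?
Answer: 211504821462/277 ≈ 7.6355e+8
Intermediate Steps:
F(t, S) = -639/(-210 - t)
G = 16384 (G = (45 + 83)² = 128² = 16384)
(16596 + F(67, 165))*(G + 29618) = (16596 + 639/(210 + 67))*(16384 + 29618) = (16596 + 639/277)*46002 = (4597731/277)*46002 = 211504821462/277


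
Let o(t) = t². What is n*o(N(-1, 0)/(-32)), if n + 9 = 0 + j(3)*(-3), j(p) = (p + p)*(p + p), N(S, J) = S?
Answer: -117/1024 ≈ -0.11426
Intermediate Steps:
j(p) = 4*p² (j(p) = (2*p)*(2*p) = 4*p²)
n = -117 (n = -9 + (0 + (4*3²)*(-3)) = -9 + (0 + (4*9)*(-3)) = -9 + (0 + 36*(-3)) = -9 + (0 - 108) = -9 - 108 = -117)
n*o(N(-1, 0)/(-32)) = -117*(-1/(-32))² = -117*(-1*(-1/32))² = -117*(1/32)² = -117*1/1024 = -117/1024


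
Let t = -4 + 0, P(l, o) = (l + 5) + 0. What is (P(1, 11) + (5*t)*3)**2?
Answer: 2916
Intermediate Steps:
P(l, o) = 5 + l (P(l, o) = (5 + l) + 0 = 5 + l)
t = -4
(P(1, 11) + (5*t)*3)**2 = ((5 + 1) + (5*(-4))*3)**2 = (6 - 20*3)**2 = (6 - 60)**2 = (-54)**2 = 2916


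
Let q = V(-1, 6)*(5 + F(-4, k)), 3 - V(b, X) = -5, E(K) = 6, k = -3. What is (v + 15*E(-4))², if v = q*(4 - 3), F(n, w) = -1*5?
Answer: 8100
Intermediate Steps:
V(b, X) = 8 (V(b, X) = 3 - 1*(-5) = 3 + 5 = 8)
F(n, w) = -5
q = 0 (q = 8*(5 - 5) = 8*0 = 0)
v = 0 (v = 0*(4 - 3) = 0*1 = 0)
(v + 15*E(-4))² = (0 + 15*6)² = (0 + 90)² = 90² = 8100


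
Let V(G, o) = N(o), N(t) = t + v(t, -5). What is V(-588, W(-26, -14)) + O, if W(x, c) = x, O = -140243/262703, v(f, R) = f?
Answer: -13800799/262703 ≈ -52.534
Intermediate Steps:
O = -140243/262703 (O = -140243*1/262703 = -140243/262703 ≈ -0.53385)
N(t) = 2*t (N(t) = t + t = 2*t)
V(G, o) = 2*o
V(-588, W(-26, -14)) + O = 2*(-26) - 140243/262703 = -52 - 140243/262703 = -13800799/262703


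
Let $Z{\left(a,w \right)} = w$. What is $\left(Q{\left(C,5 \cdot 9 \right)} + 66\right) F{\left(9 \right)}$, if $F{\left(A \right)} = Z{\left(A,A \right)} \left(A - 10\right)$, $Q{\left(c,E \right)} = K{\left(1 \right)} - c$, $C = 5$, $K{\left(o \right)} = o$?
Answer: $-558$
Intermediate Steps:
$Q{\left(c,E \right)} = 1 - c$
$F{\left(A \right)} = A \left(-10 + A\right)$ ($F{\left(A \right)} = A \left(A - 10\right) = A \left(-10 + A\right)$)
$\left(Q{\left(C,5 \cdot 9 \right)} + 66\right) F{\left(9 \right)} = \left(\left(1 - 5\right) + 66\right) 9 \left(-10 + 9\right) = \left(\left(1 - 5\right) + 66\right) 9 \left(-1\right) = \left(-4 + 66\right) \left(-9\right) = 62 \left(-9\right) = -558$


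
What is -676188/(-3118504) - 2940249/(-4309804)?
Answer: 1510427001831/1680017626652 ≈ 0.89905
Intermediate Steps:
-676188/(-3118504) - 2940249/(-4309804) = -676188*(-1/3118504) - 2940249*(-1/4309804) = 169047/779626 + 2940249/4309804 = 1510427001831/1680017626652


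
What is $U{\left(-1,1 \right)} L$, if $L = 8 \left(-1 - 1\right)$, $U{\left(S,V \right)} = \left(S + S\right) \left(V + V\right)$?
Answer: $64$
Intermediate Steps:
$U{\left(S,V \right)} = 4 S V$ ($U{\left(S,V \right)} = 2 S 2 V = 4 S V$)
$L = -16$ ($L = 8 \left(-2\right) = -16$)
$U{\left(-1,1 \right)} L = 4 \left(-1\right) 1 \left(-16\right) = \left(-4\right) \left(-16\right) = 64$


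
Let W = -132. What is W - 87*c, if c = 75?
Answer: -6657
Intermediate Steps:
W - 87*c = -132 - 87*75 = -132 - 6525 = -6657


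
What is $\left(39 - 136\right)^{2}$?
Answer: $9409$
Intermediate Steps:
$\left(39 - 136\right)^{2} = \left(-97\right)^{2} = 9409$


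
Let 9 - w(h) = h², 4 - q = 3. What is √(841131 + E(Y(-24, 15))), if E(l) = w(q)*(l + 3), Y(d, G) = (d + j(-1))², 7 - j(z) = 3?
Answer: √844355 ≈ 918.89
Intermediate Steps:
j(z) = 4 (j(z) = 7 - 1*3 = 7 - 3 = 4)
q = 1 (q = 4 - 1*3 = 4 - 3 = 1)
Y(d, G) = (4 + d)² (Y(d, G) = (d + 4)² = (4 + d)²)
w(h) = 9 - h²
E(l) = 24 + 8*l (E(l) = (9 - 1*1²)*(l + 3) = (9 - 1*1)*(3 + l) = (9 - 1)*(3 + l) = 8*(3 + l) = 24 + 8*l)
√(841131 + E(Y(-24, 15))) = √(841131 + (24 + 8*(4 - 24)²)) = √(841131 + (24 + 8*(-20)²)) = √(841131 + (24 + 8*400)) = √(841131 + (24 + 3200)) = √(841131 + 3224) = √844355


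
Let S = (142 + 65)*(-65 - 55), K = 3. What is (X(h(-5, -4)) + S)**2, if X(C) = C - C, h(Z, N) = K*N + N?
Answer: 617025600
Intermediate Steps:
h(Z, N) = 4*N (h(Z, N) = 3*N + N = 4*N)
X(C) = 0
S = -24840 (S = 207*(-120) = -24840)
(X(h(-5, -4)) + S)**2 = (0 - 24840)**2 = (-24840)**2 = 617025600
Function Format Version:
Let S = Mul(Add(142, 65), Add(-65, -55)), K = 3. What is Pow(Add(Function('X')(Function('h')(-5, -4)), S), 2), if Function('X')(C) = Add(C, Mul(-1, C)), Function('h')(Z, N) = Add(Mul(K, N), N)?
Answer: 617025600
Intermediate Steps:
Function('h')(Z, N) = Mul(4, N) (Function('h')(Z, N) = Add(Mul(3, N), N) = Mul(4, N))
Function('X')(C) = 0
S = -24840 (S = Mul(207, -120) = -24840)
Pow(Add(Function('X')(Function('h')(-5, -4)), S), 2) = Pow(Add(0, -24840), 2) = Pow(-24840, 2) = 617025600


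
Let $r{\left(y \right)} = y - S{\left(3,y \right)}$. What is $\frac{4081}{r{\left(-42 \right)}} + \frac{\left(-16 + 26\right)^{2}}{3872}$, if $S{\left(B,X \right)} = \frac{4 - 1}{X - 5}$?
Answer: $- \frac{185619901}{1907928} \approx -97.289$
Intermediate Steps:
$S{\left(B,X \right)} = \frac{3}{-5 + X}$
$r{\left(y \right)} = y - \frac{3}{-5 + y}$
$\frac{4081}{r{\left(-42 \right)}} + \frac{\left(-16 + 26\right)^{2}}{3872} = \frac{4081}{\frac{1}{-5 - 42} \left(-3 - 42 \left(-5 - 42\right)\right)} + \frac{\left(-16 + 26\right)^{2}}{3872} = \frac{4081}{\frac{1}{-47} \left(-3 - -1974\right)} + 10^{2} \cdot \frac{1}{3872} = \frac{4081}{\left(- \frac{1}{47}\right) \left(-3 + 1974\right)} + 100 \cdot \frac{1}{3872} = \frac{4081}{\left(- \frac{1}{47}\right) 1971} + \frac{25}{968} = \frac{4081}{- \frac{1971}{47}} + \frac{25}{968} = 4081 \left(- \frac{47}{1971}\right) + \frac{25}{968} = - \frac{191807}{1971} + \frac{25}{968} = - \frac{185619901}{1907928}$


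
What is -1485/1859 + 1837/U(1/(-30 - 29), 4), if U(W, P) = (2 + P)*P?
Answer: 307213/4056 ≈ 75.743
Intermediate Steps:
U(W, P) = P*(2 + P)
-1485/1859 + 1837/U(1/(-30 - 29), 4) = -1485/1859 + 1837/((4*(2 + 4))) = -1485*1/1859 + 1837/((4*6)) = -135/169 + 1837/24 = 307213/4056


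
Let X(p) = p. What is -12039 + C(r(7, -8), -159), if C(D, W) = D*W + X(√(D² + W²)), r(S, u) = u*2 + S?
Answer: -10608 + 3*√2818 ≈ -10449.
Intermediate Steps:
r(S, u) = S + 2*u (r(S, u) = 2*u + S = S + 2*u)
C(D, W) = √(D² + W²) + D*W (C(D, W) = D*W + √(D² + W²) = √(D² + W²) + D*W)
-12039 + C(r(7, -8), -159) = -12039 + (√((7 + 2*(-8))² + (-159)²) + (7 + 2*(-8))*(-159)) = -12039 + (√((7 - 16)² + 25281) + (7 - 16)*(-159)) = -12039 + (√((-9)² + 25281) - 9*(-159)) = -12039 + (√(81 + 25281) + 1431) = -12039 + (√25362 + 1431) = -12039 + (3*√2818 + 1431) = -12039 + (1431 + 3*√2818) = -10608 + 3*√2818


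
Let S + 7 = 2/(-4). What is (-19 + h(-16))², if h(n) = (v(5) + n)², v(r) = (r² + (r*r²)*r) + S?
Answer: 2464689624489/16 ≈ 1.5404e+11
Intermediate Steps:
S = -15/2 (S = -7 + 2/(-4) = -7 + 2*(-¼) = -7 - ½ = -15/2 ≈ -7.5000)
v(r) = -15/2 + r² + r⁴ (v(r) = (r² + (r*r²)*r) - 15/2 = (r² + r³*r) - 15/2 = (r² + r⁴) - 15/2 = -15/2 + r² + r⁴)
h(n) = (1285/2 + n)² (h(n) = ((-15/2 + 5² + 5⁴) + n)² = ((-15/2 + 25 + 625) + n)² = (1285/2 + n)²)
(-19 + h(-16))² = (-19 + (1285 + 2*(-16))²/4)² = (-19 + (1285 - 32)²/4)² = (-19 + (¼)*1253²)² = (-19 + (¼)*1570009)² = (-19 + 1570009/4)² = (1569933/4)² = 2464689624489/16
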